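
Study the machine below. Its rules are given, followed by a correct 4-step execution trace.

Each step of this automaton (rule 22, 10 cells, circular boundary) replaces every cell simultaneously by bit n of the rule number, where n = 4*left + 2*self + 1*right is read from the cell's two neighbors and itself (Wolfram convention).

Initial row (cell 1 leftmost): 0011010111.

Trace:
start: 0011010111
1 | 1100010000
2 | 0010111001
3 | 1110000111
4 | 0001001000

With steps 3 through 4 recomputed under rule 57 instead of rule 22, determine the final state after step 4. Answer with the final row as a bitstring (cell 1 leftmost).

(re-executing steps 3..4 under rule 57; state before step 3: 0010111001)
3 | 1001100100
4 | 0101010010

0101010010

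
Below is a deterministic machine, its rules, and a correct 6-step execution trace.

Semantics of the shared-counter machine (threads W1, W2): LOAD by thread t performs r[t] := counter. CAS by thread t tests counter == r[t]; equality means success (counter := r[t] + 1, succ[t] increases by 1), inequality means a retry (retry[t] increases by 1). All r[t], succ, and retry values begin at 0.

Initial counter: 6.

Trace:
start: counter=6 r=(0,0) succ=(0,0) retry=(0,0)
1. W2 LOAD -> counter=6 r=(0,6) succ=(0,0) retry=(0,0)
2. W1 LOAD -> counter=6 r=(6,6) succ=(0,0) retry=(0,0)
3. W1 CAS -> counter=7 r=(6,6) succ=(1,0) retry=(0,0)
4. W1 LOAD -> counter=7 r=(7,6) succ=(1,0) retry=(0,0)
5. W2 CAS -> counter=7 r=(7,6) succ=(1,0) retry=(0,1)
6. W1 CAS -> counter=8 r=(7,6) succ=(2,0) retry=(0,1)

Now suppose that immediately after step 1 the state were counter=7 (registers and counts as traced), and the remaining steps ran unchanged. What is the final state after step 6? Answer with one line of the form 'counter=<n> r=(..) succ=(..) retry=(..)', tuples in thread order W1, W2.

counter=9 r=(8,6) succ=(2,0) retry=(0,1)

state after step 1 := counter=7 r=(0,6) succ=(0,0) retry=(0,0)
2. W1 LOAD -> counter=7 r=(7,6) succ=(0,0) retry=(0,0)
3. W1 CAS -> counter=8 r=(7,6) succ=(1,0) retry=(0,0)
4. W1 LOAD -> counter=8 r=(8,6) succ=(1,0) retry=(0,0)
5. W2 CAS -> counter=8 r=(8,6) succ=(1,0) retry=(0,1)
6. W1 CAS -> counter=9 r=(8,6) succ=(2,0) retry=(0,1)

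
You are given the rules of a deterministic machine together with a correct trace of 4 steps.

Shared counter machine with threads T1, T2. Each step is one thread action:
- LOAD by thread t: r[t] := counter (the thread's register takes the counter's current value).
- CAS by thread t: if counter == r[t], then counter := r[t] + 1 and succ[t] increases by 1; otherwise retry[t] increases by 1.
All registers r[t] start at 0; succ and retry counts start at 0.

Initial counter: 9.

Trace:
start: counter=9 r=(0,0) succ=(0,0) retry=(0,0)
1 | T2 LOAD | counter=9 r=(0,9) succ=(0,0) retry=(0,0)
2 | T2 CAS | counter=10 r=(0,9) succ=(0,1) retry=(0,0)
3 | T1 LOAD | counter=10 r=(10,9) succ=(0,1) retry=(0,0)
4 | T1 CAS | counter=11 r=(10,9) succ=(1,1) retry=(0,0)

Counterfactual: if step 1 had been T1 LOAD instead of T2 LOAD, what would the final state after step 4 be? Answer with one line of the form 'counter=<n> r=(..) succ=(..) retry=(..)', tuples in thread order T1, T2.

(re-executing from step 1 with the substitution; state before step 1: counter=9 r=(0,0) succ=(0,0) retry=(0,0))
1 | T1 LOAD | counter=9 r=(9,0) succ=(0,0) retry=(0,0)
2 | T2 CAS | counter=9 r=(9,0) succ=(0,0) retry=(0,1)
3 | T1 LOAD | counter=9 r=(9,0) succ=(0,0) retry=(0,1)
4 | T1 CAS | counter=10 r=(9,0) succ=(1,0) retry=(0,1)

counter=10 r=(9,0) succ=(1,0) retry=(0,1)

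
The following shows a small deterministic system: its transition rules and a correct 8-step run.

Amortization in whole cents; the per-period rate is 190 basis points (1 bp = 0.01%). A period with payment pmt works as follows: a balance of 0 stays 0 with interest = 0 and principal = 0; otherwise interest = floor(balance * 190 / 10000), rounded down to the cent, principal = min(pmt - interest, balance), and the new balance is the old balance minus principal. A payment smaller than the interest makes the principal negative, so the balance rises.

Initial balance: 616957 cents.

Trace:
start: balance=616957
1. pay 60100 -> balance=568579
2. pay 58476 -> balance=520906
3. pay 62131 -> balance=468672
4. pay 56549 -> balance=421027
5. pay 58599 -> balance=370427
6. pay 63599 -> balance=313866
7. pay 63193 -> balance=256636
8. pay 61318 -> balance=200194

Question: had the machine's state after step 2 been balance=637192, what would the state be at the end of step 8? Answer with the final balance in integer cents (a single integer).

state after step 2 := balance=637192
3. pay 62131 -> balance=587167
4. pay 56549 -> balance=541774
5. pay 58599 -> balance=493468
6. pay 63599 -> balance=439244
7. pay 63193 -> balance=384396
8. pay 61318 -> balance=330381

330381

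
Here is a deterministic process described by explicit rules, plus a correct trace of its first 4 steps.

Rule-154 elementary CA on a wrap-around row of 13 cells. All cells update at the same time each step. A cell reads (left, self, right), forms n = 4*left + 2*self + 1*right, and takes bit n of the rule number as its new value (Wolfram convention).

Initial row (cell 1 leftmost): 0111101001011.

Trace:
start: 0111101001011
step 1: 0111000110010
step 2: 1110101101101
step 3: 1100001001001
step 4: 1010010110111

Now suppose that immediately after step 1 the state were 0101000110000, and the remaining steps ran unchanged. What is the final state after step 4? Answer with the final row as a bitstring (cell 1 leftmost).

0000110101000

state after step 1 := 0101000110000
step 2: 1000101101000
step 3: 0101001000101
step 4: 0000110101000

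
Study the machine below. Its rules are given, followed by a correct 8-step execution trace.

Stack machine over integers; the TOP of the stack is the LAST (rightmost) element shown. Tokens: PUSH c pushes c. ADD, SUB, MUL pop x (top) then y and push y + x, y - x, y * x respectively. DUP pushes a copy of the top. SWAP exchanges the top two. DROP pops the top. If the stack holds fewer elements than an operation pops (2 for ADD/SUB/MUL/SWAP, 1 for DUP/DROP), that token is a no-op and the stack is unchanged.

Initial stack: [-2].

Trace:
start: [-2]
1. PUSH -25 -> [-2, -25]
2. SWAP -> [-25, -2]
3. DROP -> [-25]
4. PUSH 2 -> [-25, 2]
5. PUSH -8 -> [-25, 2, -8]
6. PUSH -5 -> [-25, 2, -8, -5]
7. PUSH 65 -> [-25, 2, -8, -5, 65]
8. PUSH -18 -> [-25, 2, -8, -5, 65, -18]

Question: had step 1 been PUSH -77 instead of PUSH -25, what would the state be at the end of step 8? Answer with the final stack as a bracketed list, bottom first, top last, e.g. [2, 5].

(re-executing from step 1 with the substitution; state before step 1: [-2])
1. PUSH -77 -> [-2, -77]
2. SWAP -> [-77, -2]
3. DROP -> [-77]
4. PUSH 2 -> [-77, 2]
5. PUSH -8 -> [-77, 2, -8]
6. PUSH -5 -> [-77, 2, -8, -5]
7. PUSH 65 -> [-77, 2, -8, -5, 65]
8. PUSH -18 -> [-77, 2, -8, -5, 65, -18]

[-77, 2, -8, -5, 65, -18]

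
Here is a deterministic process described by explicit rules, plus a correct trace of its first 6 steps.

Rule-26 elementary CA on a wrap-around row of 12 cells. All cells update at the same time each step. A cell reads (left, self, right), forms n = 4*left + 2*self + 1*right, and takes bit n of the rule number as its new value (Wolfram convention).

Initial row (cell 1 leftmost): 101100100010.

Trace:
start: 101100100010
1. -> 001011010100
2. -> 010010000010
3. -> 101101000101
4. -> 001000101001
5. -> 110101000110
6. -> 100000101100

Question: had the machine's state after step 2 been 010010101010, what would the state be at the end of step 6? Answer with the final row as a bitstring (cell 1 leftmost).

state after step 2 := 010010101010
3. -> 101100000001
4. -> 001010000011
5. -> 110001000110
6. -> 101010101100

101010101100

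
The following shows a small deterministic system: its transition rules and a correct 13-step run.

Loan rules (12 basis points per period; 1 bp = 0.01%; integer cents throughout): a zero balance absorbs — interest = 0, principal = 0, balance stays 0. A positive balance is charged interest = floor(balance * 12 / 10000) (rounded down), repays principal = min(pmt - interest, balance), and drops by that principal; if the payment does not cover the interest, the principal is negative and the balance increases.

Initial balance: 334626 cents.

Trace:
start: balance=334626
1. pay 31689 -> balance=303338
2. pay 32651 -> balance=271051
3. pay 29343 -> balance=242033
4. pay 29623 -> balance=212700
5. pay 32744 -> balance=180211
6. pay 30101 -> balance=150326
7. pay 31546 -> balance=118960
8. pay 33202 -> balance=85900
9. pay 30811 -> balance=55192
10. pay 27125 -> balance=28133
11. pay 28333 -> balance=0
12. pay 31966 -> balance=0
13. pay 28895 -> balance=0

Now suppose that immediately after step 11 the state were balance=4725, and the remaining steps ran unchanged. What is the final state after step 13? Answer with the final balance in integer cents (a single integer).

0

state after step 11 := balance=4725
12. pay 31966 -> balance=0
13. pay 28895 -> balance=0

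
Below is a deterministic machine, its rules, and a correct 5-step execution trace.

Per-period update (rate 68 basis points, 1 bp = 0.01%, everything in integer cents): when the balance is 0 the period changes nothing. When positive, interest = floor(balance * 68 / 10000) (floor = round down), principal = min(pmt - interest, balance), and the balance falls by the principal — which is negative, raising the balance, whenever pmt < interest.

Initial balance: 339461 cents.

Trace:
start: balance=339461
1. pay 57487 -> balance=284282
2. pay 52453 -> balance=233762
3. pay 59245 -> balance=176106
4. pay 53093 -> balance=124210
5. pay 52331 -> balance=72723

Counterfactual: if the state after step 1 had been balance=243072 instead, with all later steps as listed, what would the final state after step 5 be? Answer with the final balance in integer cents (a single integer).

30380

state after step 1 := balance=243072
2. pay 52453 -> balance=192271
3. pay 59245 -> balance=134333
4. pay 53093 -> balance=82153
5. pay 52331 -> balance=30380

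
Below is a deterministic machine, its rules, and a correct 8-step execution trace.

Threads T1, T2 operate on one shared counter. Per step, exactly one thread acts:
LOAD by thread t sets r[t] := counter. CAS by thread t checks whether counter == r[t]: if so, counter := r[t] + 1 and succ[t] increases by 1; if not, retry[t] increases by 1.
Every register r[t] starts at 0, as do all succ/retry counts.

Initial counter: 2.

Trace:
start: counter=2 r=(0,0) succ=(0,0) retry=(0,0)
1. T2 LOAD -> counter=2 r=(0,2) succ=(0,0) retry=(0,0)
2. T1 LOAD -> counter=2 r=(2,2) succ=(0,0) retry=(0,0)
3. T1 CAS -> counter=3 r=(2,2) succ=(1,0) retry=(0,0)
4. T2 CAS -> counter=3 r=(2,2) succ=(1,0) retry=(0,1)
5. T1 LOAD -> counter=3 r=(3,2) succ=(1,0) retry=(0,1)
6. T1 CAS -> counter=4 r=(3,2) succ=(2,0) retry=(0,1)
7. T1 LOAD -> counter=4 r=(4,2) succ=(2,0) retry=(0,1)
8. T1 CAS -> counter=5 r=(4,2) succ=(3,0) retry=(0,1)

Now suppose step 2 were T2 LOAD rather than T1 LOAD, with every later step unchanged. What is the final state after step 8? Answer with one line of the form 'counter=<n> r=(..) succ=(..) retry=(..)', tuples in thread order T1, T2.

(re-executing from step 2 with the substitution; state before step 2: counter=2 r=(0,2) succ=(0,0) retry=(0,0))
2. T2 LOAD -> counter=2 r=(0,2) succ=(0,0) retry=(0,0)
3. T1 CAS -> counter=2 r=(0,2) succ=(0,0) retry=(1,0)
4. T2 CAS -> counter=3 r=(0,2) succ=(0,1) retry=(1,0)
5. T1 LOAD -> counter=3 r=(3,2) succ=(0,1) retry=(1,0)
6. T1 CAS -> counter=4 r=(3,2) succ=(1,1) retry=(1,0)
7. T1 LOAD -> counter=4 r=(4,2) succ=(1,1) retry=(1,0)
8. T1 CAS -> counter=5 r=(4,2) succ=(2,1) retry=(1,0)

counter=5 r=(4,2) succ=(2,1) retry=(1,0)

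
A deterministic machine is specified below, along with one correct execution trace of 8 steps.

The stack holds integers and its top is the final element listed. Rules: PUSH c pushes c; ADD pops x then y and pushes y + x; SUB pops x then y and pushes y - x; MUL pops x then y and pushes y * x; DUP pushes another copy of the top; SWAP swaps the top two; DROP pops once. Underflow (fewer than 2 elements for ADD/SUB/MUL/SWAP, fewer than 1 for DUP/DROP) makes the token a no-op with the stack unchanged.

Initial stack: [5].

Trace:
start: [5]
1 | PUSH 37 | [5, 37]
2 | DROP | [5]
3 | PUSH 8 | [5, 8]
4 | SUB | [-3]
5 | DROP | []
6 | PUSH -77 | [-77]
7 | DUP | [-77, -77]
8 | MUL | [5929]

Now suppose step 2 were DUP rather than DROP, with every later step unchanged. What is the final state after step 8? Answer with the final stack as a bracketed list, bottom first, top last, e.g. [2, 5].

(re-executing from step 2 with the substitution; state before step 2: [5, 37])
2 | DUP | [5, 37, 37]
3 | PUSH 8 | [5, 37, 37, 8]
4 | SUB | [5, 37, 29]
5 | DROP | [5, 37]
6 | PUSH -77 | [5, 37, -77]
7 | DUP | [5, 37, -77, -77]
8 | MUL | [5, 37, 5929]

[5, 37, 5929]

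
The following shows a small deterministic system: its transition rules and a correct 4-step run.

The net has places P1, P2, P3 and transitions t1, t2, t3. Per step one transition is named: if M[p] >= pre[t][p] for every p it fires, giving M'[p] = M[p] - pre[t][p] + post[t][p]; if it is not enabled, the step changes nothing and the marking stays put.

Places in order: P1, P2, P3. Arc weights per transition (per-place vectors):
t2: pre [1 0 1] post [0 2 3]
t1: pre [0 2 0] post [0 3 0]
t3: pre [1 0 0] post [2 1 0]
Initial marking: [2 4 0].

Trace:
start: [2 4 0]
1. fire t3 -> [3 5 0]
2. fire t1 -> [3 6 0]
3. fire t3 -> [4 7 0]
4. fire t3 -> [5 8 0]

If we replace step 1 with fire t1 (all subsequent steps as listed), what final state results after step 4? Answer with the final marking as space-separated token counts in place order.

4 8 0

(re-executing from step 1 with the substitution; state before step 1: [2 4 0])
1. fire t1 -> [2 5 0]
2. fire t1 -> [2 6 0]
3. fire t3 -> [3 7 0]
4. fire t3 -> [4 8 0]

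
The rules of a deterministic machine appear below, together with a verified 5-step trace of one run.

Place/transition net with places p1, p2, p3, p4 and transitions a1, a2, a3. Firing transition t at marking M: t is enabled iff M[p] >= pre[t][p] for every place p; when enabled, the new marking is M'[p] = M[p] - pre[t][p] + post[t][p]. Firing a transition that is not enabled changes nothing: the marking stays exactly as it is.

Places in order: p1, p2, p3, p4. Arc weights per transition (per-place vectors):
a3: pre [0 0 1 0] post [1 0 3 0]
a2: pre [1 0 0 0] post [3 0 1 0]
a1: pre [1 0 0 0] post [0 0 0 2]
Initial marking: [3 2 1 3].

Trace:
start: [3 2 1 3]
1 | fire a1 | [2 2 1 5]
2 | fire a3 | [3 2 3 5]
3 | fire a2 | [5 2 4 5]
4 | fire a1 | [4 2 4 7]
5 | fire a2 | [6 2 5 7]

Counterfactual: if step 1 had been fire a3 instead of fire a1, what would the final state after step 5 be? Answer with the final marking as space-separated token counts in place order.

(re-executing from step 1 with the substitution; state before step 1: [3 2 1 3])
1 | fire a3 | [4 2 3 3]
2 | fire a3 | [5 2 5 3]
3 | fire a2 | [7 2 6 3]
4 | fire a1 | [6 2 6 5]
5 | fire a2 | [8 2 7 5]

8 2 7 5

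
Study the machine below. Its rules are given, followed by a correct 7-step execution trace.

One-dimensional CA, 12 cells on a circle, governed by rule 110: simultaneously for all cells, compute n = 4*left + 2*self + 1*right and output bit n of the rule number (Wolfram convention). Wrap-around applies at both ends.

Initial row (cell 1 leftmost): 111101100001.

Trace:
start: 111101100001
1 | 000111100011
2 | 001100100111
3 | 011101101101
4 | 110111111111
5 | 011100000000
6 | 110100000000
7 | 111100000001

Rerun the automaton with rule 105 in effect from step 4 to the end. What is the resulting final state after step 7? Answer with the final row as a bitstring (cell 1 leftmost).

(re-executing steps 4..7 under rule 105; state before step 4: 011101101101)
4 | 110111111110
5 | 111100000011
6 | 000101111010
7 | 110011001100

110011001100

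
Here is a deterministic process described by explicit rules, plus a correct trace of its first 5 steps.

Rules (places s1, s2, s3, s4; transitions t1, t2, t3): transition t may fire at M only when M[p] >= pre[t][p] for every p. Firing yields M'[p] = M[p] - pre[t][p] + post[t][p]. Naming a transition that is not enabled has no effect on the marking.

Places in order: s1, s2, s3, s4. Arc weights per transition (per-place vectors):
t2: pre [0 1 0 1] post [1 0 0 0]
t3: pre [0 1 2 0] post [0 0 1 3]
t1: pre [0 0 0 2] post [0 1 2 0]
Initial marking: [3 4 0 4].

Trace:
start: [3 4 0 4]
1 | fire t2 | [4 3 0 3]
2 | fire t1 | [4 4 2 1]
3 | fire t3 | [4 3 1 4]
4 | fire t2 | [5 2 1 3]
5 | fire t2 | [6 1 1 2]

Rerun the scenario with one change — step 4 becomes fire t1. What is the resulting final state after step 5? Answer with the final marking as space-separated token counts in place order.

(re-executing from step 4 with the substitution; state before step 4: [4 3 1 4])
4 | fire t1 | [4 4 3 2]
5 | fire t2 | [5 3 3 1]

5 3 3 1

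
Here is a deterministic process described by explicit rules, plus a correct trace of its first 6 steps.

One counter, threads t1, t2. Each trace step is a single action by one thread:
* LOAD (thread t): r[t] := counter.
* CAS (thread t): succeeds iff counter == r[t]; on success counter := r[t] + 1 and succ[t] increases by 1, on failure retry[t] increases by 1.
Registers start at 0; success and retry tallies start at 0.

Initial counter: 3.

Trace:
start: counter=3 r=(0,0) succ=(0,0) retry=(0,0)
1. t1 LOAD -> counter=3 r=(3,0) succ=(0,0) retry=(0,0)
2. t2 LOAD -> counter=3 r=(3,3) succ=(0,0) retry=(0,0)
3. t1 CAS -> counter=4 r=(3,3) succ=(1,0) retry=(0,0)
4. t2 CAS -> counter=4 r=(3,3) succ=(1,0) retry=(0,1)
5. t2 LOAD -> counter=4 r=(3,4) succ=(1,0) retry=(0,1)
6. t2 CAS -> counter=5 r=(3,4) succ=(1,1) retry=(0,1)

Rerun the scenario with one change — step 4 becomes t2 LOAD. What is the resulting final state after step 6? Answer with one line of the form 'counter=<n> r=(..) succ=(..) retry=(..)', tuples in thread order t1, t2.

counter=5 r=(3,4) succ=(1,1) retry=(0,0)

(re-executing from step 4 with the substitution; state before step 4: counter=4 r=(3,3) succ=(1,0) retry=(0,0))
4. t2 LOAD -> counter=4 r=(3,4) succ=(1,0) retry=(0,0)
5. t2 LOAD -> counter=4 r=(3,4) succ=(1,0) retry=(0,0)
6. t2 CAS -> counter=5 r=(3,4) succ=(1,1) retry=(0,0)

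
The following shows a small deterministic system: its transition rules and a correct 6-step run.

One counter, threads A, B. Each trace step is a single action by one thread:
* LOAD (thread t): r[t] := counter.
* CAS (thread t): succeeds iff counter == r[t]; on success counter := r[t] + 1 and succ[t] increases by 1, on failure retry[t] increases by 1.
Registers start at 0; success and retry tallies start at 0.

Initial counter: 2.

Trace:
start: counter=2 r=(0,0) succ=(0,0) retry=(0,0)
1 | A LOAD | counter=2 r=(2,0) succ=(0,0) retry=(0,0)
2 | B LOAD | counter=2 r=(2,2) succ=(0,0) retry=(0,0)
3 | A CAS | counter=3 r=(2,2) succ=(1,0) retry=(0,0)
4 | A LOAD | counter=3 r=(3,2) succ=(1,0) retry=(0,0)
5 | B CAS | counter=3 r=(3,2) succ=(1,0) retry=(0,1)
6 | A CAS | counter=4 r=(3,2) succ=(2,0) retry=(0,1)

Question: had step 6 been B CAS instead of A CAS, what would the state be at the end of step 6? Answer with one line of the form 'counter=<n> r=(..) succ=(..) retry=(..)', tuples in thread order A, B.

(re-executing from step 6 with the substitution; state before step 6: counter=3 r=(3,2) succ=(1,0) retry=(0,1))
6 | B CAS | counter=3 r=(3,2) succ=(1,0) retry=(0,2)

counter=3 r=(3,2) succ=(1,0) retry=(0,2)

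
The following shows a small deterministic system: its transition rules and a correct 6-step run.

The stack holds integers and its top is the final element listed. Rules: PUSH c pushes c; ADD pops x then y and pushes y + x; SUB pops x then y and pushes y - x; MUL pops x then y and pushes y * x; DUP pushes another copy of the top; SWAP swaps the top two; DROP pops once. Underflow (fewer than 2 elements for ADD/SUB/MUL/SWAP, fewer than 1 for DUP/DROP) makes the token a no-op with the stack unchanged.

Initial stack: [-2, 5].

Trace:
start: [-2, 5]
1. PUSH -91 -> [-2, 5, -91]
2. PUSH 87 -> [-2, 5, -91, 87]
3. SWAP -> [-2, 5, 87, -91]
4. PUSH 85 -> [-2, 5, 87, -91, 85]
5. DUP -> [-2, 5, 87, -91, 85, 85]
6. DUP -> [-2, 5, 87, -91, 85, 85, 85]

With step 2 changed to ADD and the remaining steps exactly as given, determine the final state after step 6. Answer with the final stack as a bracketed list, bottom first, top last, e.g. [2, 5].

[-86, -2, 85, 85, 85]

(re-executing from step 2 with the substitution; state before step 2: [-2, 5, -91])
2. ADD -> [-2, -86]
3. SWAP -> [-86, -2]
4. PUSH 85 -> [-86, -2, 85]
5. DUP -> [-86, -2, 85, 85]
6. DUP -> [-86, -2, 85, 85, 85]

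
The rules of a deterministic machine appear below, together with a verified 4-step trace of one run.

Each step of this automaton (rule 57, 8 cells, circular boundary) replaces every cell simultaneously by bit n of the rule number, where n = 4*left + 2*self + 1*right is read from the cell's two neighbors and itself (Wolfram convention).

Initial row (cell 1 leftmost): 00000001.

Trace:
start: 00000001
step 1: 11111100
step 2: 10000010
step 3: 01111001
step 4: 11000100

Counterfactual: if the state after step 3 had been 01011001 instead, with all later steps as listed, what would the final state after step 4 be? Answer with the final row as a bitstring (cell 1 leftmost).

state after step 3 := 01011001
step 4: 10110100

10110100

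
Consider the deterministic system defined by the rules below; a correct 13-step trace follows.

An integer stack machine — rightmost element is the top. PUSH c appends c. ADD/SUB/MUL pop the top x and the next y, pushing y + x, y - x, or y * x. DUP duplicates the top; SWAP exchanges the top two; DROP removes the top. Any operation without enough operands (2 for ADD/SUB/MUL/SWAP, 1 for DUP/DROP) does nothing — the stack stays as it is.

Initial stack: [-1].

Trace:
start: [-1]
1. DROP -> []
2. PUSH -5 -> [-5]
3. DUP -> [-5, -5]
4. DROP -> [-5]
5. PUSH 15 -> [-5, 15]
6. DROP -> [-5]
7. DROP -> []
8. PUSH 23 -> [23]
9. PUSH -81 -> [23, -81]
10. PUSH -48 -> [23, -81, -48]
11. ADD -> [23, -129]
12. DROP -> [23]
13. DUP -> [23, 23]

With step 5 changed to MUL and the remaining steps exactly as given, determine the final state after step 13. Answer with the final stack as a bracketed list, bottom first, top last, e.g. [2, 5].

[23, 23]

(re-executing from step 5 with the substitution; state before step 5: [-5])
5. MUL -> [-5]
6. DROP -> []
7. DROP -> []
8. PUSH 23 -> [23]
9. PUSH -81 -> [23, -81]
10. PUSH -48 -> [23, -81, -48]
11. ADD -> [23, -129]
12. DROP -> [23]
13. DUP -> [23, 23]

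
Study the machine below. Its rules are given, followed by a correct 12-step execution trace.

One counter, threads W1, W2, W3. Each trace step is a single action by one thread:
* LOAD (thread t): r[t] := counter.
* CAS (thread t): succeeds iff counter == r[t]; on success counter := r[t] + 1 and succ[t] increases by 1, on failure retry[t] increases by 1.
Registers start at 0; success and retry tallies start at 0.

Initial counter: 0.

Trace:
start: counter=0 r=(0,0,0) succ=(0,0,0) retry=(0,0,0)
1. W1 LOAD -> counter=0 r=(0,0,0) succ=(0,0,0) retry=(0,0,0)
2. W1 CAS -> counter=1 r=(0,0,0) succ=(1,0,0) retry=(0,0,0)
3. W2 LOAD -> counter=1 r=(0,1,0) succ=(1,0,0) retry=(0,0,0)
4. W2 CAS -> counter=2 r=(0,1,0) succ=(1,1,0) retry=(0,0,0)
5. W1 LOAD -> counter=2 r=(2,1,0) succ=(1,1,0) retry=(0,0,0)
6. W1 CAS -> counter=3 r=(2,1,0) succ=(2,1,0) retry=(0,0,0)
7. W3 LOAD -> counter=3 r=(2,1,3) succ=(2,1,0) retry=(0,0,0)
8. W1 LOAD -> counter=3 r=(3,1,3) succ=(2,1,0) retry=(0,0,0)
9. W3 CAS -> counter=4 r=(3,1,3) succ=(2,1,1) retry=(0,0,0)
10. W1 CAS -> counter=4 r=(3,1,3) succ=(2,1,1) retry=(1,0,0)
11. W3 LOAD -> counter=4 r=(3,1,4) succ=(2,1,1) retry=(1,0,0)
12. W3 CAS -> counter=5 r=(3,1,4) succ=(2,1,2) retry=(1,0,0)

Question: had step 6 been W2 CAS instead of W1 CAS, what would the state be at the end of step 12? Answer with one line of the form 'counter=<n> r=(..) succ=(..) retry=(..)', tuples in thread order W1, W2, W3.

counter=4 r=(2,1,3) succ=(1,1,2) retry=(1,1,0)

(re-executing from step 6 with the substitution; state before step 6: counter=2 r=(2,1,0) succ=(1,1,0) retry=(0,0,0))
6. W2 CAS -> counter=2 r=(2,1,0) succ=(1,1,0) retry=(0,1,0)
7. W3 LOAD -> counter=2 r=(2,1,2) succ=(1,1,0) retry=(0,1,0)
8. W1 LOAD -> counter=2 r=(2,1,2) succ=(1,1,0) retry=(0,1,0)
9. W3 CAS -> counter=3 r=(2,1,2) succ=(1,1,1) retry=(0,1,0)
10. W1 CAS -> counter=3 r=(2,1,2) succ=(1,1,1) retry=(1,1,0)
11. W3 LOAD -> counter=3 r=(2,1,3) succ=(1,1,1) retry=(1,1,0)
12. W3 CAS -> counter=4 r=(2,1,3) succ=(1,1,2) retry=(1,1,0)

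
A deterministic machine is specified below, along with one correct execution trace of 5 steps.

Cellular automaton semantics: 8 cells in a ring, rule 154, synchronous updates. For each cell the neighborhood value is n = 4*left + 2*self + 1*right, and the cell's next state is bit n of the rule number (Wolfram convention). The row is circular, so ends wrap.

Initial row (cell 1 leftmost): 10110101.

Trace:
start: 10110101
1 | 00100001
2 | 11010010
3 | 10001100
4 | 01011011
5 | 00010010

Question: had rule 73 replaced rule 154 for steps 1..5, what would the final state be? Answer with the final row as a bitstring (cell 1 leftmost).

(re-executing steps 1..5 under rule 73; state before step 1: 10110101)
1 | 10110001
2 | 10110101
3 | 10110001
4 | 10110101
5 | 10110001

10110001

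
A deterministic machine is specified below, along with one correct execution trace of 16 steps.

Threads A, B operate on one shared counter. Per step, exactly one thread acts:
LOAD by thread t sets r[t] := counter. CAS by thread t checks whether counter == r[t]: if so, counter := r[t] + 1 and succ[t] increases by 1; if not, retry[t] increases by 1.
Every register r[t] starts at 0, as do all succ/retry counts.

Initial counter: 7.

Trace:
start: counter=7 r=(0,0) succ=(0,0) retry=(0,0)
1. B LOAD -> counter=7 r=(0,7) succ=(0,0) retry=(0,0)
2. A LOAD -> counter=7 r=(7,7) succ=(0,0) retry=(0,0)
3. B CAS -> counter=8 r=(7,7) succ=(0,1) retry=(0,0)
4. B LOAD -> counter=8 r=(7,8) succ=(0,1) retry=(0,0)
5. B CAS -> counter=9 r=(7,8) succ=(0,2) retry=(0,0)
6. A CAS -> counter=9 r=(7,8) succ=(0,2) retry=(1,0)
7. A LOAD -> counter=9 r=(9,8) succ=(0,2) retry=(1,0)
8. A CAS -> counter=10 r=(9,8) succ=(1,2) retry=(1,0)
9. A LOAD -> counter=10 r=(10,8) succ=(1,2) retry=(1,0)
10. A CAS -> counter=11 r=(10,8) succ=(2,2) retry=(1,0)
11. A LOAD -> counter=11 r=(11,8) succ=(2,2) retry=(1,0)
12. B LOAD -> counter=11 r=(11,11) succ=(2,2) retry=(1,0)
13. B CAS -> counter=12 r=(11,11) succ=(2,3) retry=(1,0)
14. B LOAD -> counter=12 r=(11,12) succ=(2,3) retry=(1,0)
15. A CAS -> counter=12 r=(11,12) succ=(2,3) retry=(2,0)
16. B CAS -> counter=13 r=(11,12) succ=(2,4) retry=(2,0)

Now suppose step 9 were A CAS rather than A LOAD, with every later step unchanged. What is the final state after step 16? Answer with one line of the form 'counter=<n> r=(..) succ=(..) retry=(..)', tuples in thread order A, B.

(re-executing from step 9 with the substitution; state before step 9: counter=10 r=(9,8) succ=(1,2) retry=(1,0))
9. A CAS -> counter=10 r=(9,8) succ=(1,2) retry=(2,0)
10. A CAS -> counter=10 r=(9,8) succ=(1,2) retry=(3,0)
11. A LOAD -> counter=10 r=(10,8) succ=(1,2) retry=(3,0)
12. B LOAD -> counter=10 r=(10,10) succ=(1,2) retry=(3,0)
13. B CAS -> counter=11 r=(10,10) succ=(1,3) retry=(3,0)
14. B LOAD -> counter=11 r=(10,11) succ=(1,3) retry=(3,0)
15. A CAS -> counter=11 r=(10,11) succ=(1,3) retry=(4,0)
16. B CAS -> counter=12 r=(10,11) succ=(1,4) retry=(4,0)

counter=12 r=(10,11) succ=(1,4) retry=(4,0)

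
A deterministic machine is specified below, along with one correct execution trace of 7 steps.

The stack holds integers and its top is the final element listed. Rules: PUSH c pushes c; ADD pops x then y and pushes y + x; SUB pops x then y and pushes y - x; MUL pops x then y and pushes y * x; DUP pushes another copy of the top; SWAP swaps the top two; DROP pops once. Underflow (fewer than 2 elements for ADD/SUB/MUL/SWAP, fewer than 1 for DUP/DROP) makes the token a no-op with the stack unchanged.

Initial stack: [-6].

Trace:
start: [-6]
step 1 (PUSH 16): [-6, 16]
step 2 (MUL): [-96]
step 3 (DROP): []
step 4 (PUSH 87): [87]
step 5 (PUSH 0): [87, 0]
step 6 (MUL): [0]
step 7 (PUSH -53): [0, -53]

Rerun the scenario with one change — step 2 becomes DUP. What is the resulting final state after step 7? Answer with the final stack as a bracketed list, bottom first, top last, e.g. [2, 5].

[-6, 16, 0, -53]

(re-executing from step 2 with the substitution; state before step 2: [-6, 16])
step 2 (DUP): [-6, 16, 16]
step 3 (DROP): [-6, 16]
step 4 (PUSH 87): [-6, 16, 87]
step 5 (PUSH 0): [-6, 16, 87, 0]
step 6 (MUL): [-6, 16, 0]
step 7 (PUSH -53): [-6, 16, 0, -53]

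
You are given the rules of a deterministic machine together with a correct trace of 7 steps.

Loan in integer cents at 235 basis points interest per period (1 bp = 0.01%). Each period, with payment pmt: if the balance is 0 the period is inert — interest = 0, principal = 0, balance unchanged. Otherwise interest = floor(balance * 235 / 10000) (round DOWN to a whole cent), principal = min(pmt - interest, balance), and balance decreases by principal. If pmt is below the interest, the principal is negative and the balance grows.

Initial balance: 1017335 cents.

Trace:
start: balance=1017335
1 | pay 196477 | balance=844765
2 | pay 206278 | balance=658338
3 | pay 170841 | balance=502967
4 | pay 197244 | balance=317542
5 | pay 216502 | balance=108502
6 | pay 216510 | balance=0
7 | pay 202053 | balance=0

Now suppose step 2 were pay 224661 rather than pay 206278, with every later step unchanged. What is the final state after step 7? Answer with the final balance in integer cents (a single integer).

(re-executing from step 2 with the substitution; state before step 2: balance=844765)
2 | pay 224661 | balance=639955
3 | pay 170841 | balance=484152
4 | pay 197244 | balance=298285
5 | pay 216502 | balance=88792
6 | pay 216510 | balance=0
7 | pay 202053 | balance=0

0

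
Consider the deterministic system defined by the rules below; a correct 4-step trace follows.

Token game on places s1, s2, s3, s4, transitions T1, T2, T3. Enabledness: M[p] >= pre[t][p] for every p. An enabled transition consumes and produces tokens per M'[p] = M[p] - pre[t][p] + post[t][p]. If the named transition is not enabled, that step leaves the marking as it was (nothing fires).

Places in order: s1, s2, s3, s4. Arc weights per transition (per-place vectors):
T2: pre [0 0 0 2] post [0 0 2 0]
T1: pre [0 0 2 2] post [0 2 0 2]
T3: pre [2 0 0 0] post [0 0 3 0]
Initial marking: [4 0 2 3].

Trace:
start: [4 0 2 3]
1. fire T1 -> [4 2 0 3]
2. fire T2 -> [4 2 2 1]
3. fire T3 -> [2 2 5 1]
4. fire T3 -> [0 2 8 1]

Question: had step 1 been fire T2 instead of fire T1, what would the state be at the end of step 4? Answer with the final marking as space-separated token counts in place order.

(re-executing from step 1 with the substitution; state before step 1: [4 0 2 3])
1. fire T2 -> [4 0 4 1]
2. fire T2 -> [4 0 4 1]
3. fire T3 -> [2 0 7 1]
4. fire T3 -> [0 0 10 1]

0 0 10 1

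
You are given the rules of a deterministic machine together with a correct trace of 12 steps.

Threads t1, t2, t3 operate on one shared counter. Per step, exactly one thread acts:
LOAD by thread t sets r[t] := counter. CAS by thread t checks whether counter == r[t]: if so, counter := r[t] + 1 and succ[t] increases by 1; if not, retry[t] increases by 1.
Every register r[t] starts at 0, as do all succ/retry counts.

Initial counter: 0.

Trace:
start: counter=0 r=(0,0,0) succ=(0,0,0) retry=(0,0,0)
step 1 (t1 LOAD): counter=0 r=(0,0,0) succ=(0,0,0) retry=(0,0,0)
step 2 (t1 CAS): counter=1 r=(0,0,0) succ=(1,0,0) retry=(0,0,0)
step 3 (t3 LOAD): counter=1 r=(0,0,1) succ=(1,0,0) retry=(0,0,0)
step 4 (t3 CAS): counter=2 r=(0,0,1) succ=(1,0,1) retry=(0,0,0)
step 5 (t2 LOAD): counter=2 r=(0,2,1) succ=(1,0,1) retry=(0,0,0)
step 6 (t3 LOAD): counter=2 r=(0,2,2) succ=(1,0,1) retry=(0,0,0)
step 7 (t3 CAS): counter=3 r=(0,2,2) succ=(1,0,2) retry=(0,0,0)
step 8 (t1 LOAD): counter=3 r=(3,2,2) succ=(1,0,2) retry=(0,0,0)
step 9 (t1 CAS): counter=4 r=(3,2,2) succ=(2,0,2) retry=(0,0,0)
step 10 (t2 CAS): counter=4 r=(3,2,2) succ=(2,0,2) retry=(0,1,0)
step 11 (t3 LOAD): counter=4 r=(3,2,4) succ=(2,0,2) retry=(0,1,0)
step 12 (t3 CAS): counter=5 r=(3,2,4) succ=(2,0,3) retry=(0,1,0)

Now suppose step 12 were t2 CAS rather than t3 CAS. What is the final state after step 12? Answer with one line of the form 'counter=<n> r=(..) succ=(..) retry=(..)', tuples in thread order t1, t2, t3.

(re-executing from step 12 with the substitution; state before step 12: counter=4 r=(3,2,4) succ=(2,0,2) retry=(0,1,0))
step 12 (t2 CAS): counter=4 r=(3,2,4) succ=(2,0,2) retry=(0,2,0)

counter=4 r=(3,2,4) succ=(2,0,2) retry=(0,2,0)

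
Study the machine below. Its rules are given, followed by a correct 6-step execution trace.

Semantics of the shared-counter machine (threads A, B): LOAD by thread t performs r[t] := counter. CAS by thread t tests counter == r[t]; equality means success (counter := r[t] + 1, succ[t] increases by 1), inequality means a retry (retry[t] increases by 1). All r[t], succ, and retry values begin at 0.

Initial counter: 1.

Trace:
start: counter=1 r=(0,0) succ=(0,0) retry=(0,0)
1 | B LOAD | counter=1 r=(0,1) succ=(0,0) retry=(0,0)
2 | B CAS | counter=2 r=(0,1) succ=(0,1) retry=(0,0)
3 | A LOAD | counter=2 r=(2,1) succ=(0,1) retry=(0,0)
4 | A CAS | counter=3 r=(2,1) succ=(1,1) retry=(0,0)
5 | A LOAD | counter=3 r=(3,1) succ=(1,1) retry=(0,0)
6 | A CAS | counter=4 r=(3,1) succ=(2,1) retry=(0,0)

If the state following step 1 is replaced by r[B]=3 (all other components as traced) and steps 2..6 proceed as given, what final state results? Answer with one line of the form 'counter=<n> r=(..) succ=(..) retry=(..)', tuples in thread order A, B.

state after step 1 := counter=1 r=(0,3) succ=(0,0) retry=(0,0)
2 | B CAS | counter=1 r=(0,3) succ=(0,0) retry=(0,1)
3 | A LOAD | counter=1 r=(1,3) succ=(0,0) retry=(0,1)
4 | A CAS | counter=2 r=(1,3) succ=(1,0) retry=(0,1)
5 | A LOAD | counter=2 r=(2,3) succ=(1,0) retry=(0,1)
6 | A CAS | counter=3 r=(2,3) succ=(2,0) retry=(0,1)

counter=3 r=(2,3) succ=(2,0) retry=(0,1)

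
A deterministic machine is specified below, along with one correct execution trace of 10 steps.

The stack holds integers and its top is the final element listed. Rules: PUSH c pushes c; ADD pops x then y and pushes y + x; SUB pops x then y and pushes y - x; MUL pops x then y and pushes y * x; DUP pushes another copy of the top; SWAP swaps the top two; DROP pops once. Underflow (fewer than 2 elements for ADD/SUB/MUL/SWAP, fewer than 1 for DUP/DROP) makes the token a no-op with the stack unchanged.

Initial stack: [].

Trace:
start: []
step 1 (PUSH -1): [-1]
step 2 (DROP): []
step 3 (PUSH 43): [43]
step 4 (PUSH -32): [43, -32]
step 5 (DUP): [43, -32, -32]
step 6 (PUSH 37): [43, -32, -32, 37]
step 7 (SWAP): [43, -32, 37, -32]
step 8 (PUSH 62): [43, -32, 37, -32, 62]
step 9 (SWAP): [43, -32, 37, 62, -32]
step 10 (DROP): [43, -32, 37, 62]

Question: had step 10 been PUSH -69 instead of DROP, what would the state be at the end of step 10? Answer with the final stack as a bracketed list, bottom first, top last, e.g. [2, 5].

[43, -32, 37, 62, -32, -69]

(re-executing from step 10 with the substitution; state before step 10: [43, -32, 37, 62, -32])
step 10 (PUSH -69): [43, -32, 37, 62, -32, -69]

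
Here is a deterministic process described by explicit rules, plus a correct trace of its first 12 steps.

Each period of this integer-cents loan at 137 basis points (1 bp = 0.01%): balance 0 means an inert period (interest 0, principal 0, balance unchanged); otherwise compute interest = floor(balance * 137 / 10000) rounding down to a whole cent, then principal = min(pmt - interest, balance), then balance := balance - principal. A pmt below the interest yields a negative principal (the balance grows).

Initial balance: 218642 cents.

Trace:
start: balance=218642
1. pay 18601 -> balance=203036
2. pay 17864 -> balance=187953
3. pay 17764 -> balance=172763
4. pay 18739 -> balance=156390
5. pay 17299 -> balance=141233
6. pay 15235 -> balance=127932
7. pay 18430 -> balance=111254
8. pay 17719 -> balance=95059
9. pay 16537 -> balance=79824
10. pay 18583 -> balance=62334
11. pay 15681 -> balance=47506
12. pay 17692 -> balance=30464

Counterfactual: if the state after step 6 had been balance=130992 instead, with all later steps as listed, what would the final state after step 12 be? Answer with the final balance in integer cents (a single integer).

33785

state after step 6 := balance=130992
7. pay 18430 -> balance=114356
8. pay 17719 -> balance=98203
9. pay 16537 -> balance=83011
10. pay 18583 -> balance=65565
11. pay 15681 -> balance=50782
12. pay 17692 -> balance=33785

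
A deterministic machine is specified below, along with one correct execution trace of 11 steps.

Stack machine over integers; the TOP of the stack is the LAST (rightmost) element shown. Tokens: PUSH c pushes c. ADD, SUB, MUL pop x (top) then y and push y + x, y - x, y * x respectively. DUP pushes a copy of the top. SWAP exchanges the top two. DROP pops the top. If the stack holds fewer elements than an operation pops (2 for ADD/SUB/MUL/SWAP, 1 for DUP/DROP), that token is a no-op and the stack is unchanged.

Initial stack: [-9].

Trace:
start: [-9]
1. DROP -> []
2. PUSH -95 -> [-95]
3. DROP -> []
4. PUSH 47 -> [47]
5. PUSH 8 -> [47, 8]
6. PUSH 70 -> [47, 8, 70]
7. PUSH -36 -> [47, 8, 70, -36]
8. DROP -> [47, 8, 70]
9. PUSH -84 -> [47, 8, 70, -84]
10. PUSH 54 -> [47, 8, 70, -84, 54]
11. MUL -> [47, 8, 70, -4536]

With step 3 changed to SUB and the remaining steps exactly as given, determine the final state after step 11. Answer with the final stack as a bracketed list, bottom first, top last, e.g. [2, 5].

[-95, 47, 8, 70, -4536]

(re-executing from step 3 with the substitution; state before step 3: [-95])
3. SUB -> [-95]
4. PUSH 47 -> [-95, 47]
5. PUSH 8 -> [-95, 47, 8]
6. PUSH 70 -> [-95, 47, 8, 70]
7. PUSH -36 -> [-95, 47, 8, 70, -36]
8. DROP -> [-95, 47, 8, 70]
9. PUSH -84 -> [-95, 47, 8, 70, -84]
10. PUSH 54 -> [-95, 47, 8, 70, -84, 54]
11. MUL -> [-95, 47, 8, 70, -4536]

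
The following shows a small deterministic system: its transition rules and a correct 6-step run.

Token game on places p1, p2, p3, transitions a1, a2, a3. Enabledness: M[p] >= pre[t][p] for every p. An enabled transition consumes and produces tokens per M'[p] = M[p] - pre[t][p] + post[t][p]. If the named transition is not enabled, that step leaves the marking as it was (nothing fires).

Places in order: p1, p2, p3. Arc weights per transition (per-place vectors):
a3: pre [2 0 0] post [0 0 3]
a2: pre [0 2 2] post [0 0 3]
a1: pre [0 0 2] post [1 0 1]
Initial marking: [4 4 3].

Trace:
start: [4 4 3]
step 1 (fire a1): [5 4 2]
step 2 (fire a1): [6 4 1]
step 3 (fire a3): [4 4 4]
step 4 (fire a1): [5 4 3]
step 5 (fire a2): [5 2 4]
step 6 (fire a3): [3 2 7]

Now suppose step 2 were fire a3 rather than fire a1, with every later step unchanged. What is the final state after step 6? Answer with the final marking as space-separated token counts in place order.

(re-executing from step 2 with the substitution; state before step 2: [5 4 2])
step 2 (fire a3): [3 4 5]
step 3 (fire a3): [1 4 8]
step 4 (fire a1): [2 4 7]
step 5 (fire a2): [2 2 8]
step 6 (fire a3): [0 2 11]

0 2 11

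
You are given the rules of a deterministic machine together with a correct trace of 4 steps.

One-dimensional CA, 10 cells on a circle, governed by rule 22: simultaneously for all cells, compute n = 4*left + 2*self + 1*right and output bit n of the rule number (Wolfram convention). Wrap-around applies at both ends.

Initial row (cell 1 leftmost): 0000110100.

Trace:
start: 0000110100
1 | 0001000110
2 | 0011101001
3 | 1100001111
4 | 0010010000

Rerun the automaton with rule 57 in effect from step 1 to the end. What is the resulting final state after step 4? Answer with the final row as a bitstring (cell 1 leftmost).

0010011011

(re-executing steps 1..4 under rule 57; state before step 1: 0000110100)
1 | 1110101011
2 | 0001010110
3 | 1100101101
4 | 0010011011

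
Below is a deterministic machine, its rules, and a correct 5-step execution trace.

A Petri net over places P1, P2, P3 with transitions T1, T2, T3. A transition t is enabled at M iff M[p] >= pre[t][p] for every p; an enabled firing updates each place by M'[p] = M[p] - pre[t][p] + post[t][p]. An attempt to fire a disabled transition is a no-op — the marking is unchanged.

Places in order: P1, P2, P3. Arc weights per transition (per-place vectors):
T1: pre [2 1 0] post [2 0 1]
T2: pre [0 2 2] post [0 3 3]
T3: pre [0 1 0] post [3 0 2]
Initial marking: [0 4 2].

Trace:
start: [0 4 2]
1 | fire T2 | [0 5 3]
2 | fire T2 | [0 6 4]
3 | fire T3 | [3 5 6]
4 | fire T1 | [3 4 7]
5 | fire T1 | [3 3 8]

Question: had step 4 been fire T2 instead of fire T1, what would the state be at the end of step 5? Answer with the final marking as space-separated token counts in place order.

3 5 8

(re-executing from step 4 with the substitution; state before step 4: [3 5 6])
4 | fire T2 | [3 6 7]
5 | fire T1 | [3 5 8]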